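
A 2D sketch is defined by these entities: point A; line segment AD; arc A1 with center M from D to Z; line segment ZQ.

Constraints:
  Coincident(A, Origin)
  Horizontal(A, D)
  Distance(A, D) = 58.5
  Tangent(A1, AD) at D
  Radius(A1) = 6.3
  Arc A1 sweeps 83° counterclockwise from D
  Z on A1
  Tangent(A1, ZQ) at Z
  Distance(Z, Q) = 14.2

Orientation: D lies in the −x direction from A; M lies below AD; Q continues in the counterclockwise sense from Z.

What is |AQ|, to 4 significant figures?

69.32

On A1, D sits at bearing 90° from M; an 83° counterclockwise sweep puts Z at bearing 173°, so Z = M + 6.3·(cos 173°, sin 173°) = (-64.75, -5.532). A1 meets ZQ tangentially, so MZ is at right angles to ZQ, so ZQ runs along (−sin 173°, cos 173°); with |ZQ| = 14.2, Q = (-66.48, -19.63). Then |AQ| = |Q − A| = 69.32.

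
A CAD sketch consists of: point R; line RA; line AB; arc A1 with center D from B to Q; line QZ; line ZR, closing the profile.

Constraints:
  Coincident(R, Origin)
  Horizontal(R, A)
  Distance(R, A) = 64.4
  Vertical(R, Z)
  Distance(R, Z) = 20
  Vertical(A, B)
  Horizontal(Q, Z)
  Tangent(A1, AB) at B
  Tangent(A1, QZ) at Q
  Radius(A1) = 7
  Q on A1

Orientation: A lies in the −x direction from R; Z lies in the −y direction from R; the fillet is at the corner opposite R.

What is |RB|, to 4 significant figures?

65.70

R is at the origin; R and A share the same y with |RA| = 64.4 and A on the −x side, so A = (-64.40, 0.000). RZ is vertical with |RZ| = 20.0 and Z on the −y side, so Z = (0.000, -20.00). The virtual corner opposite R is at (-64.40, -20.00). Tangency of A1 to AB means the radius DB is perpendicular to AB and A1 meets QZ tangentially, so DQ is at right angles to QZ, with radius 7.0, so the center D sits 7.0 in from both sides at D = (-57.40, -13.00). That places the tangent points at B = (-64.40, -13.00) on AB and Q = (-57.40, -20.00) on QZ. Then |RB| = |B − R| = 65.70.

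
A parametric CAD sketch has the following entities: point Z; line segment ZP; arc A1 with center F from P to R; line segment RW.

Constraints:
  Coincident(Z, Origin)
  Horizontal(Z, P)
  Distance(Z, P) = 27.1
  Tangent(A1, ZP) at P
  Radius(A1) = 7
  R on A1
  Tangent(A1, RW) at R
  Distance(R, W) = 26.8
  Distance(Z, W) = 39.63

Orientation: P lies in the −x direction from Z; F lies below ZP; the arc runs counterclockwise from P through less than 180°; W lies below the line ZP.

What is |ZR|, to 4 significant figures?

34.83

Checks: |FP| = 7.000 ✓; |FR| = 7.000 ✓; ∠(FR, RW) = 90.00° ✓; |RW| = 26.80 ✓; |ZW| = 39.63 ✓.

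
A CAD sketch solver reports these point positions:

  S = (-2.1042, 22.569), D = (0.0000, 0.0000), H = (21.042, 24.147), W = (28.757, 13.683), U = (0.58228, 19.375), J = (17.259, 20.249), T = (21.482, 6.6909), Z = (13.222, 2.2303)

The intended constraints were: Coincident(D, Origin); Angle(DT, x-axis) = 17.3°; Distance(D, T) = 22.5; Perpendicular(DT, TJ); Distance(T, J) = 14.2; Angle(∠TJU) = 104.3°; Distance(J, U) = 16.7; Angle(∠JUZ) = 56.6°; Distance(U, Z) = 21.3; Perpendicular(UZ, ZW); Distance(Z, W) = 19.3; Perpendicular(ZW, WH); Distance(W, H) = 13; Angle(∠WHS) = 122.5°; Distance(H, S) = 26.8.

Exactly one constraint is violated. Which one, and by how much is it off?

Distance(H, S) = 26.8 — off by 3.60.

D = (0.00, 0.00) ✓; DT at 17.30° ✓; |DT| = 22.50 ✓; ∠(DT, TJ) = 90.00° ✓; |TJ| = 14.20 ✓; ∠TJU = 104.3° ✓; |JU| = 16.70 ✓; ∠JUZ = 56.60° ✓; |UZ| = 21.30 ✓; ∠(UZ, ZW) = 90.00° ✓; |ZW| = 19.30 ✓; ∠(ZW, WH) = 90.00° ✓; |WH| = 13.00 ✓; ∠WHS = 122.5° ✓; |HS| = 23.20 ✗.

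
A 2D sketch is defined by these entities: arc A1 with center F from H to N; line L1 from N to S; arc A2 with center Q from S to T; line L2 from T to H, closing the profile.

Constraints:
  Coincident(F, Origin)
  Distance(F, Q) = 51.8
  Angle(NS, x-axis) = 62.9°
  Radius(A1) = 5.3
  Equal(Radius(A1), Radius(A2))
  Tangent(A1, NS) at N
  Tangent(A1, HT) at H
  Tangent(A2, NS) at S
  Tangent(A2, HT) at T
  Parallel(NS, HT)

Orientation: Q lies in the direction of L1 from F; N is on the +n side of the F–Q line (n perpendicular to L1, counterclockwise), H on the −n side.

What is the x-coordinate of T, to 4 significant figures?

28.32

The slot axis is L1's direction at 62.9°, so u = (cos 62.9°, sin 62.9°) = (0.4555, 0.8902) and n = (−sin 62.9°, cos 62.9°) = (-0.8902, 0.4555). F is at the origin and Q lies 51.8 along u from F, so Q = 51.8·u = (23.60, 46.11). Tangency of A1 to both parallel lines with radius 5.3 puts N and H at F ± 5.3·n: N = (-4.718, 2.414), H = (4.718, -2.414). Equal radii place S and T the same way about Q: S = Q + 5.3·n = (18.88, 48.53), T = Q − 5.3·n = (28.32, 43.70). So T.x = 28.32.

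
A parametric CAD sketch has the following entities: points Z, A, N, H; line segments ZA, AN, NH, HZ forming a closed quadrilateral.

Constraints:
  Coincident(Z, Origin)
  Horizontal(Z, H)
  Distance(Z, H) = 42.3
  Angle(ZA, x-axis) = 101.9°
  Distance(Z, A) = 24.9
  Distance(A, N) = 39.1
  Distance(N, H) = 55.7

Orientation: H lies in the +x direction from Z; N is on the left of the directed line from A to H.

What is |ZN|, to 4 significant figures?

56.70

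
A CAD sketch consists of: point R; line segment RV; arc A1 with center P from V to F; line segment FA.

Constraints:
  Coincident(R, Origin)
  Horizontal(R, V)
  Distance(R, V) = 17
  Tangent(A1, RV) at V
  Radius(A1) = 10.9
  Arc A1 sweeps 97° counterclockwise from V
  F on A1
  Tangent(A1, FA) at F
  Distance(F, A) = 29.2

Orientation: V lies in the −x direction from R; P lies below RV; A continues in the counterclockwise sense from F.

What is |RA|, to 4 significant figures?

47.82

R is at the origin; RV is horizontal with |RV| = 17.0 and V on the −x side, so V = (-17.00, 0.000). A1 meets RV tangentially, so PV is at right angles to RV, so P = V + (0, -10.9) = (-17.00, -10.90). On A1, V sits at bearing 90° from P; a 97° counterclockwise sweep puts F at bearing 187°, so F = P + 10.9·(cos 187°, sin 187°) = (-27.82, -12.23). A1 meets FA tangentially, so PF is at right angles to FA, so FA runs along (−sin 187°, cos 187°); with |FA| = 29.2, A = (-24.26, -41.21). Then |RA| = |A − R| = 47.82.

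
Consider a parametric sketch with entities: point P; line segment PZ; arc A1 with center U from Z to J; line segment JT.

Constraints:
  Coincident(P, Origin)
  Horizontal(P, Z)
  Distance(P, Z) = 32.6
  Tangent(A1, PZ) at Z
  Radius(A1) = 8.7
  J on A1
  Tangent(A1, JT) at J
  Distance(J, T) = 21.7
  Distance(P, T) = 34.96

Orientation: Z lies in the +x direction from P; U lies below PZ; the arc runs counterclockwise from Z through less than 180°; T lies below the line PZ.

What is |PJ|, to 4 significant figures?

25.08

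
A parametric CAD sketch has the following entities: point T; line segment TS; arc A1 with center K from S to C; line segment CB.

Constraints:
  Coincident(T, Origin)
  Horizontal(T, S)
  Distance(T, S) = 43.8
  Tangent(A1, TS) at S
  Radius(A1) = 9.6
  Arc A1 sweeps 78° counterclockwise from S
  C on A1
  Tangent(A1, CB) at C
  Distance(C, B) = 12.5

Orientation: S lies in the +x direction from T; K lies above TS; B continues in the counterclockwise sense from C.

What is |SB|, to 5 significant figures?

23.173

T is at the origin; T and S share the same y with |TS| = 43.8 and S on the +x side, so S = (43.800, 0.0000). A1 meets TS tangentially, so KS is at right angles to TS, so K = S + (0, 9.6) = (43.800, 9.6000). On A1, S sits at bearing -90° from K; a 78° counterclockwise sweep puts C at bearing -12°, so C = K + 9.6·(cos -12°, sin -12°) = (53.190, 7.6040). A1 meets CB tangentially, so KC is at right angles to CB, so CB runs along (−sin -12°, cos -12°); with |CB| = 12.5, B = (55.789, 19.831). Then |SB| = |B − S| = 23.173.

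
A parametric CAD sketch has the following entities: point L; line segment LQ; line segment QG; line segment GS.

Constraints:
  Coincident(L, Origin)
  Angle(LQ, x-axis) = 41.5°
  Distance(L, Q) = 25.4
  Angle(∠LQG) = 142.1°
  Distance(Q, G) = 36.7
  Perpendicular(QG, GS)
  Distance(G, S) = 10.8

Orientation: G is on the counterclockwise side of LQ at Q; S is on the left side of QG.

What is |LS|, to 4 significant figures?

56.95

L is at the origin; LQ runs at 41.5° with length 25.4, so Q = 25.4·(cos 41.5°, sin 41.5°) = (19.02, 16.83). ∠LQG = 142.1°, so QG runs at 41.5° + (180° − 142.1°) = 79.40° from the x-axis; with |QG| = 36.7, G = Q + 36.7·(cos 79.40°, sin 79.40°) = (25.77, 52.90). QG is perpendicular to GS; with |GS| = 10.8 on the left of QG, S = G + 10.8·(-0.9829, 0.1840) = (15.16, 54.89). Then |LS| = |S − L| = 56.95.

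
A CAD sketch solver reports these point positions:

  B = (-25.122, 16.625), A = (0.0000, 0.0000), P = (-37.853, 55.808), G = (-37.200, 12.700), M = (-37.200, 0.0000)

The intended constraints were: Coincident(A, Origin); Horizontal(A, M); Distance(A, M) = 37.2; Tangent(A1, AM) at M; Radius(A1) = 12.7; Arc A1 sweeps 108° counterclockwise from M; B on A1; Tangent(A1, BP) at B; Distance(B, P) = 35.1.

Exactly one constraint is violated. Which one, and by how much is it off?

Distance(B, P) = 35.1 — off by 6.10.

A = (0.00, 0.00) ✓; A.y = 0.00, M.y = 0.00 ✓; |AM| = 37.20 ✓; ∠(GM, MA) = 90.00° ✓; |GM| = 12.70 ✓; bearing(G→B) − bearing(G→M) = 108.0° ✓; |GB| = 12.70 ✓; ∠(GB, BP) = 90.00° ✓; |BP| = 41.20 ✗.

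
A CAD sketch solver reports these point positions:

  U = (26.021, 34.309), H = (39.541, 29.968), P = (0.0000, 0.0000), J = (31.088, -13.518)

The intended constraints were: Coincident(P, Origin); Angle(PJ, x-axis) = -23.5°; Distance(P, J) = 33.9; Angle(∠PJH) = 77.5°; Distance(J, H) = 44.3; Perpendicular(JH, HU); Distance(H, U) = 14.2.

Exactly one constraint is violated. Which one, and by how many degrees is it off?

Perpendicular(JH, HU) — off by 6.80°.

P = (0.00, 0.00) ✓; PJ at -23.50° ✓; |PJ| = 33.90 ✓; ∠PJH = 77.50° ✓; |JH| = 44.30 ✓; ∠(JH, HU) = 83.20° ✗; |HU| = 14.20 ✓.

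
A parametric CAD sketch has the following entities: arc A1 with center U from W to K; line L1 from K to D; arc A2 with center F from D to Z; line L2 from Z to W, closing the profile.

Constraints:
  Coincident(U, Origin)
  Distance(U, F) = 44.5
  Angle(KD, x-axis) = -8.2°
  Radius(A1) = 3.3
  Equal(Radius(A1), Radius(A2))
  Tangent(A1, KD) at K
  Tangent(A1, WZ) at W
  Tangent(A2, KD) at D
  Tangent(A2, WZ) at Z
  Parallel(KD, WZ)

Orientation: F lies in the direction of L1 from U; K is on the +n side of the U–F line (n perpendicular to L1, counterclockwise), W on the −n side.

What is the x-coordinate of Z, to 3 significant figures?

43.6

The slot axis is L1's direction at -8.2°, so u = (cos -8.2°, sin -8.2°) = (0.990, -0.143) and n = (−sin -8.2°, cos -8.2°) = (0.143, 0.990). U is at the origin and F lies 44.5 along u from U, so F = 44.5·u = (44.0, -6.35). Tangency of A1 to both parallel lines with radius 3.3 puts K and W at U ± 3.3·n: K = (0.471, 3.27), W = (-0.471, -3.27). Equal radii place D and Z the same way about F: D = F + 3.3·n = (44.5, -3.08), Z = F − 3.3·n = (43.6, -9.61). So Z.x = 43.6.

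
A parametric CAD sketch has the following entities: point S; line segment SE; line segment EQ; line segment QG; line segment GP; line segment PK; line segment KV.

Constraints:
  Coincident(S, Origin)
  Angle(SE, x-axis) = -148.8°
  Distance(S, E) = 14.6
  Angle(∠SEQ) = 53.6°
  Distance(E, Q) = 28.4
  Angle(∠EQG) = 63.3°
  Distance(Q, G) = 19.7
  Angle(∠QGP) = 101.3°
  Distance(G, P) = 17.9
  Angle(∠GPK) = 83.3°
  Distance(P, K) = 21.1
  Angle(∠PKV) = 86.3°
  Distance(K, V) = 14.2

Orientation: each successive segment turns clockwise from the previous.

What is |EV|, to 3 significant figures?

23.0

∠GPK = 83.3° gives PK at 153° from the x-axis; with |PK| = 21.1, K = (-18.2, 3.23). ∠PKV = 86.3° gives KV at 59.0° from the x-axis; with |KV| = 14.2, V = (-10.9, 15.4). Then |EV| = |V − E| = 23.0.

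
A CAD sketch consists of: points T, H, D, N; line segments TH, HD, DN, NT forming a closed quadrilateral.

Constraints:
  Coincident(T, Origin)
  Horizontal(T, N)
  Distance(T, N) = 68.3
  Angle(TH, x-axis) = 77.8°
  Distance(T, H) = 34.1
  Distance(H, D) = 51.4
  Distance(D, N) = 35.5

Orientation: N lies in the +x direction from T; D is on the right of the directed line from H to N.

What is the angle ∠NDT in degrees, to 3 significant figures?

146°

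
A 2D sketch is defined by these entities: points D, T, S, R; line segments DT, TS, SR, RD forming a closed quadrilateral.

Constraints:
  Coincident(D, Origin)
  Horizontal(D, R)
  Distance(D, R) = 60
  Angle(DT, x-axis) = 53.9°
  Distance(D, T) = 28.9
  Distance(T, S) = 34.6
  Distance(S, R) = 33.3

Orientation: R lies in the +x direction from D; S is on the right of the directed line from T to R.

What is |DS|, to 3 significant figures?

29.6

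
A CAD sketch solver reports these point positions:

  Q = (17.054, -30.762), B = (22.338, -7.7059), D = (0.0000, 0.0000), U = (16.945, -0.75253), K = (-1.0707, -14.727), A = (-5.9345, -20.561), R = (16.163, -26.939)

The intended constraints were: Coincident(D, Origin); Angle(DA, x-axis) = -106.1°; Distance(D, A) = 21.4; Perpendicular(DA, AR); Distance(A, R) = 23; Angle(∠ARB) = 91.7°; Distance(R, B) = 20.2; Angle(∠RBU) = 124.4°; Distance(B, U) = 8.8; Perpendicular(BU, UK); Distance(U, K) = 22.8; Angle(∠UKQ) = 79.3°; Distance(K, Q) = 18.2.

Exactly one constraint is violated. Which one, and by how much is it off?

Distance(K, Q) = 18.2 — off by 6.00.

D = (0.00, 0.00) ✓; DA at -106.1° ✓; |DA| = 21.40 ✓; ∠(DA, AR) = 90.00° ✓; |AR| = 23.00 ✓; ∠ARB = 91.70° ✓; |RB| = 20.20 ✓; ∠RBU = 124.4° ✓; |BU| = 8.800 ✓; ∠(BU, UK) = 90.00° ✓; |UK| = 22.80 ✓; ∠UKQ = 79.30° ✓; |KQ| = 24.20 ✗.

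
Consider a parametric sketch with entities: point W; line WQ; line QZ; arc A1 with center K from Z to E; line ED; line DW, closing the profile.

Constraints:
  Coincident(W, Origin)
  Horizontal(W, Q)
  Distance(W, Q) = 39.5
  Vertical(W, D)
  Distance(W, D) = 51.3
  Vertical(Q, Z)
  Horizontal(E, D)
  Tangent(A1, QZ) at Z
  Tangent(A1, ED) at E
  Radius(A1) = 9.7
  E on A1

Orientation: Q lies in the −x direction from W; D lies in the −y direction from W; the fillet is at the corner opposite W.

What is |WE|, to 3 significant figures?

59.3

W is at the origin; WQ is horizontal with |WQ| = 39.5 and Q on the −x side, so Q = (-39.5, 0.00). WD is vertical with |WD| = 51.3 and D on the −y side, so D = (0.00, -51.3). The virtual corner opposite W is at (-39.5, -51.3). Since A1 is tangent to QZ there, KZ ⟂ QZ and since A1 is tangent to ED there, KE ⟂ ED, with radius 9.7, so the center K sits 9.7 in from both sides at K = (-29.8, -41.6). That places the tangent points at Z = (-39.5, -41.6) on QZ and E = (-29.8, -51.3) on ED. Then |WE| = |E − W| = 59.3.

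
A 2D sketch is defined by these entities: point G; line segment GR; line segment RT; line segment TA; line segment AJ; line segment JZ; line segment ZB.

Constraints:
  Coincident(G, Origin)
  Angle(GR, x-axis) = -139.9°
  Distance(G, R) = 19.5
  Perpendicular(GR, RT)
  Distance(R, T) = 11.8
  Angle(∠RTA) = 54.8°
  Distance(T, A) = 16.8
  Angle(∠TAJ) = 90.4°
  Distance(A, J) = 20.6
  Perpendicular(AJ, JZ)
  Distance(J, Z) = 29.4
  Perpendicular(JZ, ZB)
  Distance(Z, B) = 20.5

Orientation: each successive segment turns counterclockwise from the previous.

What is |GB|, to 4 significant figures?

35.39

G is at the origin; GR runs at -139.9° with length 19.5, so R = (-14.92, -12.56). GR is perpendicular to RT, so RT runs at -49.90°; with |RT| = 11.8, T = (-7.315, -21.59). ∠RTA = 54.8° gives TA at 75.30° from the x-axis; with |TA| = 16.8, A = (-3.052, -5.336). ∠TAJ = 90.4° gives AJ at 164.9° from the x-axis; with |AJ| = 20.6, J = (-22.94, 0.03001). AJ ⟂ JZ, so JZ runs at -105.1°; with |JZ| = 29.4, Z = (-30.60, -28.35). JZ is perpendicular to ZB, so ZB runs at -15.10°; with |ZB| = 20.5, B = (-10.81, -33.70). Then |GB| = |B − G| = 35.39.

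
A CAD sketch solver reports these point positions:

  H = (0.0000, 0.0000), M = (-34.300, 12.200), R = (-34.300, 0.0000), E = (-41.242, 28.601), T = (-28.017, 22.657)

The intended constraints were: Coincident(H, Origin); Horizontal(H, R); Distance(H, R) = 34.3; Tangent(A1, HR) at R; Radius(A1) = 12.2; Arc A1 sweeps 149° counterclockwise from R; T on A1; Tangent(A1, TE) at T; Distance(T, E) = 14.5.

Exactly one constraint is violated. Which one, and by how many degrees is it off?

Tangent(A1, TE) at T — off by 6.80°.

H = (0.00, 0.00) ✓; H.y = 0.00, R.y = 0.00 ✓; |HR| = 34.30 ✓; ∠(MR, RH) = 90.00° ✓; |MR| = 12.20 ✓; bearing(M→T) − bearing(M→R) = 149.0° ✓; |MT| = 12.20 ✓; ∠(MT, TE) = 83.20° ✗; |TE| = 14.50 ✓.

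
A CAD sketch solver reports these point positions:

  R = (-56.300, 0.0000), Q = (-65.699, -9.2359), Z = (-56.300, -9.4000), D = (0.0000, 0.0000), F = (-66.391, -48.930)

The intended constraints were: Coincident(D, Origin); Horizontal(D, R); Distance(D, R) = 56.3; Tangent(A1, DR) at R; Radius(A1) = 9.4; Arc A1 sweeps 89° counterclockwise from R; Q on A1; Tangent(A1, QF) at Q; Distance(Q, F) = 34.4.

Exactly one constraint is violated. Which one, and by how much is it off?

Distance(Q, F) = 34.4 — off by 5.30.

D = (0.00, 0.00) ✓; D.y = 0.00, R.y = 0.00 ✓; |DR| = 56.30 ✓; ∠(ZR, RD) = 90.00° ✓; |ZR| = 9.400 ✓; bearing(Z→Q) − bearing(Z→R) = 89.00° ✓; |ZQ| = 9.400 ✓; ∠(ZQ, QF) = 90.00° ✓; |QF| = 39.70 ✗.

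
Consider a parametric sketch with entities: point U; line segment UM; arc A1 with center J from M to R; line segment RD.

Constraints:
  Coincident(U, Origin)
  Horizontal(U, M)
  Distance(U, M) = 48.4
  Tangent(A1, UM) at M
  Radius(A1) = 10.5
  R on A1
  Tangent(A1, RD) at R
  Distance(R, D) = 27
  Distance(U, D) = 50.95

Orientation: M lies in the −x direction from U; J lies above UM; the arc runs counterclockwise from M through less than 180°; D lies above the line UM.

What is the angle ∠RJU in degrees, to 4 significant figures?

7.210°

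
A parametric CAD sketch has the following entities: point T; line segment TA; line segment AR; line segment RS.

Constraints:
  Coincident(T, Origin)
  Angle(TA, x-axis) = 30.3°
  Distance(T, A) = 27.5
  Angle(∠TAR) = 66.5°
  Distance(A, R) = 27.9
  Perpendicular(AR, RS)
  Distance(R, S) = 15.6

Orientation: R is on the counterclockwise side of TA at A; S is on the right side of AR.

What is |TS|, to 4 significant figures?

44.19

T is at the origin; TA runs at 30.3° with length 27.5, so A = 27.5·(cos 30.3°, sin 30.3°) = (23.74, 13.87). ∠TAR = 66.5°, so AR runs at 30.3° + (180° − 66.5°) = 143.8° from the x-axis; with |AR| = 27.9, R = A + 27.9·(cos 143.8°, sin 143.8°) = (1.229, 30.35). AR ⟂ RS; with |RS| = 15.6 on the right of AR, S = R + 15.6·(0.5906, 0.8070) = (10.44, 42.94). Then |TS| = |S − T| = 44.19.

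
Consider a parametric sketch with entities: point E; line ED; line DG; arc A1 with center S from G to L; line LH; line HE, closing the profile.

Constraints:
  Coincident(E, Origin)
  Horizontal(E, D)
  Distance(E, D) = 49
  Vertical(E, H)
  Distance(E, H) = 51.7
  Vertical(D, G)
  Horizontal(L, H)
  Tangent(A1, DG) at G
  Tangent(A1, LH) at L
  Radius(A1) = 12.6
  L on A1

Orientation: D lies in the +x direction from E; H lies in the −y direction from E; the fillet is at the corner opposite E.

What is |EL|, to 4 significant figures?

63.23

The virtual corner opposite E is at (49.00, -51.70). The tangent condition forces SG to be normal to DG and the tangent condition forces SL to be normal to LH, with radius 12.6, so the center S sits 12.6 in from both sides at S = (36.40, -39.10). That places the tangent points at G = (49.00, -39.10) on DG and L = (36.40, -51.70) on LH. Then |EL| = |L − E| = 63.23.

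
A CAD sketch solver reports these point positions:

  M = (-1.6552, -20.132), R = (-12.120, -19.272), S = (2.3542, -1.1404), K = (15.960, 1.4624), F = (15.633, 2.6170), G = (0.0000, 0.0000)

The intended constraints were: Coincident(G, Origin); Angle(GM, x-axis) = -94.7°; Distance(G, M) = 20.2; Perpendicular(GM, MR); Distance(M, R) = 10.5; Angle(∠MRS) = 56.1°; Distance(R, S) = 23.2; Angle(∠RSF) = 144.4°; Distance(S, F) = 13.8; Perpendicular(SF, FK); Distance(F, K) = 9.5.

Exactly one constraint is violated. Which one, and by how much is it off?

Distance(F, K) = 9.5 — off by 8.30.

G = (0.00, 0.00) ✓; GM at -94.70° ✓; |GM| = 20.20 ✓; ∠(GM, MR) = 90.00° ✓; |MR| = 10.50 ✓; ∠MRS = 56.10° ✓; |RS| = 23.20 ✓; ∠RSF = 144.4° ✓; |SF| = 13.80 ✓; ∠(SF, FK) = 89.99° ✓; |FK| = 1.200 ✗.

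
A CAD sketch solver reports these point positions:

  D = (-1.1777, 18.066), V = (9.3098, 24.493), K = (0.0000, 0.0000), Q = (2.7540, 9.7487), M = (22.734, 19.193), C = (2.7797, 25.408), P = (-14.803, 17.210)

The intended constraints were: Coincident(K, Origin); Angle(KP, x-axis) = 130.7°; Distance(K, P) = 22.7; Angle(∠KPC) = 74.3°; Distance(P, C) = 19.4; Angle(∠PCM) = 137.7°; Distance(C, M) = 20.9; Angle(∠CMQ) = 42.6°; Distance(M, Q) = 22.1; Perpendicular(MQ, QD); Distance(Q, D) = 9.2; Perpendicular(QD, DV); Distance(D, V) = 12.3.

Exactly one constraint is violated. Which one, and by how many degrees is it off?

Perpendicular(QD, DV) — off by 6.20°.

K = (0.00, 0.00) ✓; KP at 130.7° ✓; |KP| = 22.70 ✓; ∠KPC = 74.30° ✓; |PC| = 19.40 ✓; ∠PCM = 137.7° ✓; |CM| = 20.90 ✓; ∠CMQ = 42.60° ✓; |MQ| = 22.10 ✓; ∠(MQ, QD) = 90.00° ✓; |QD| = 9.200 ✓; ∠(QD, DV) = 83.80° ✗; |DV| = 12.30 ✓.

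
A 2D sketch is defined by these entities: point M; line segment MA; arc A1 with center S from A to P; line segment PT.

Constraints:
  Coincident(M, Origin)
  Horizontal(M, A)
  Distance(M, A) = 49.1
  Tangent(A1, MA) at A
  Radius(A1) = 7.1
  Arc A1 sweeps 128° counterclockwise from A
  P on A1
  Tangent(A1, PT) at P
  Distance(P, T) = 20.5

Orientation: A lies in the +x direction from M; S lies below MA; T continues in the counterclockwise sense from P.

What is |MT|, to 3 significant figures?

62.6

On A1, A sits at bearing 90° from S; a 128° counterclockwise sweep puts P at bearing 218°, so P = S + 7.1·(cos 218°, sin 218°) = (43.5, -11.5). The tangent condition forces SP to be normal to PT, so PT runs along (−sin 218°, cos 218°); with |PT| = 20.5, T = (56.1, -27.6). Then |MT| = |T − M| = 62.6.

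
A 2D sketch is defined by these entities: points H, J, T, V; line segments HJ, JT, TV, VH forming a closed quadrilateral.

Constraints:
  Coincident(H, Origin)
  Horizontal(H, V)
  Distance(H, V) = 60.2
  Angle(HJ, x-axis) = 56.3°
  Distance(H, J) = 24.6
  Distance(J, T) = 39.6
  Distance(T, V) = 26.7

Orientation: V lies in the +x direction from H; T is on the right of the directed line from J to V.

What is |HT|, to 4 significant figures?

38.27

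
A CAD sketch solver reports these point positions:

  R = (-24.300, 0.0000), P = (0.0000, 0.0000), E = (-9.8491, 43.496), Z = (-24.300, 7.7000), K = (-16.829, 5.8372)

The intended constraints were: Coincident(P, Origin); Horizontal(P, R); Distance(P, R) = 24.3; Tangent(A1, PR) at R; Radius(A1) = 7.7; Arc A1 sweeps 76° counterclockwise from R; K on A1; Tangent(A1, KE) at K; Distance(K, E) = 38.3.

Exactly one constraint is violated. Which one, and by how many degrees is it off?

Tangent(A1, KE) at K — off by 3.50°.

P = (0.00, 0.00) ✓; P.y = 0.00, R.y = 0.00 ✓; |PR| = 24.30 ✓; ∠(ZR, RP) = 90.00° ✓; |ZR| = 7.700 ✓; bearing(Z→K) − bearing(Z→R) = 76.00° ✓; |ZK| = 7.700 ✓; ∠(ZK, KE) = 86.50° ✗; |KE| = 38.30 ✓.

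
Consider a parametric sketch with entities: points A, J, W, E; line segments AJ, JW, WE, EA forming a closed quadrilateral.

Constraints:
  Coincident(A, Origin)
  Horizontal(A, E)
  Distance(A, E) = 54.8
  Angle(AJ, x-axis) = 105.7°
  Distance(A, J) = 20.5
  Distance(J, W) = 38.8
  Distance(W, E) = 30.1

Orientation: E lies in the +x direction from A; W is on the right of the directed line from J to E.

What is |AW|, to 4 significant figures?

25.34

Checks: |JW| = 38.80 ✓; |WE| = 30.10 ✓.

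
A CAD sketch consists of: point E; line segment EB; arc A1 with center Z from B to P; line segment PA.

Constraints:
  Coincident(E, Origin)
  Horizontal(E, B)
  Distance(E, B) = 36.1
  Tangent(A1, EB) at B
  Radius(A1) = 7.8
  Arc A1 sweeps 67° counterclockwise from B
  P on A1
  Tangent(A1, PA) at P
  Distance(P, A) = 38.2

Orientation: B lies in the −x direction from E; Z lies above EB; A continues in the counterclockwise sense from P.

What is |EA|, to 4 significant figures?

42.30

On A1, B sits at bearing -90° from Z; a 67° counterclockwise sweep puts P at bearing -23°, so P = Z + 7.8·(cos -23°, sin -23°) = (-28.92, 4.752). Tangency of A1 to PA means the radius ZP is perpendicular to PA, so PA runs along (−sin -23°, cos -23°); with |PA| = 38.2, A = (-13.99, 39.92). Then |EA| = |A − E| = 42.30.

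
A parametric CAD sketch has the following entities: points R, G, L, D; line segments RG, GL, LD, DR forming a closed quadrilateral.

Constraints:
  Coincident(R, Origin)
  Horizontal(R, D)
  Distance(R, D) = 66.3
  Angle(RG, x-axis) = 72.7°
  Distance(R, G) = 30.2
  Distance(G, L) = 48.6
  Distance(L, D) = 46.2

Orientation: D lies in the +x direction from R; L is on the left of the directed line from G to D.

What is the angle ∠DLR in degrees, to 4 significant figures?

65.09°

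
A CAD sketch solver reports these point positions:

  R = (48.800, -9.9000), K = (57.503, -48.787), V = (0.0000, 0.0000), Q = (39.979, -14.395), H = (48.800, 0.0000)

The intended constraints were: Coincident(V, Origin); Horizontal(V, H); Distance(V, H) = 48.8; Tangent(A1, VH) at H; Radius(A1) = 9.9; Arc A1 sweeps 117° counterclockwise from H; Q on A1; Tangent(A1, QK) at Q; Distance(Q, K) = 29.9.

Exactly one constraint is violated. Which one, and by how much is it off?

Distance(Q, K) = 29.9 — off by 8.70.

V = (0.00, 0.00) ✓; V.y = 0.00, H.y = 0.00 ✓; |VH| = 48.80 ✓; ∠(RH, HV) = 90.00° ✓; |RH| = 9.900 ✓; bearing(R→Q) − bearing(R→H) = 117.0° ✓; |RQ| = 9.900 ✓; ∠(RQ, QK) = 90.00° ✓; |QK| = 38.60 ✗.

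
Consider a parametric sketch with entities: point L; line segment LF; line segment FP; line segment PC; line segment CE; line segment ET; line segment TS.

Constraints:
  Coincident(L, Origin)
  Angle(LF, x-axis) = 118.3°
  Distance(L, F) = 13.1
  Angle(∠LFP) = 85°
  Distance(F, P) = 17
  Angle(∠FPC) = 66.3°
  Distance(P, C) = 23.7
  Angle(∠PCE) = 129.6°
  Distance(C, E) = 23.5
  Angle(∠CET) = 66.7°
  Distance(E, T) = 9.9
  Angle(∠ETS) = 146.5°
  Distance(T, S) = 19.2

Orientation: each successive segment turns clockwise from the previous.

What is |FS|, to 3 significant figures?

4.02

L is at the origin; LF runs at 118.3° with length 13.1, so F = (-6.21, 11.5). ∠LFP = 85.0° gives FP at 23.3° from the x-axis; with |FP| = 17.0, P = (9.40, 18.3). ∠FPC = 66.3° gives PC at -90.4° from the x-axis; with |PC| = 23.7, C = (9.24, -5.44). ∠PCE = 129.6° gives CE at -141° from the x-axis; with |CE| = 23.5, E = (-8.97, -20.3). ∠CET = 66.7° gives ET at 106° from the x-axis; with |ET| = 9.9, T = (-11.7, -10.8). ∠ETS = 146.5° gives TS at 72.4° from the x-axis; with |TS| = 19.2, S = (-5.88, 7.53). Then |FS| = |S − F| = 4.02.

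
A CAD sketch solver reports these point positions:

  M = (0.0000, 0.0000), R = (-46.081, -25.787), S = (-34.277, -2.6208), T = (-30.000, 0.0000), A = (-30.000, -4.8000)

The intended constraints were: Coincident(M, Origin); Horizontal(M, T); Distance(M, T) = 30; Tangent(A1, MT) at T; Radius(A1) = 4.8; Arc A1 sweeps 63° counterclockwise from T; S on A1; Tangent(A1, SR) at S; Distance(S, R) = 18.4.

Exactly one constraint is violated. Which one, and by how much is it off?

Distance(S, R) = 18.4 — off by 7.60.

M = (0.00, 0.00) ✓; M.y = 0.00, T.y = 0.00 ✓; |MT| = 30.00 ✓; ∠(AT, TM) = 90.00° ✓; |AT| = 4.800 ✓; bearing(A→S) − bearing(A→T) = 63.00° ✓; |AS| = 4.800 ✓; ∠(AS, SR) = 90.00° ✓; |SR| = 26.00 ✗.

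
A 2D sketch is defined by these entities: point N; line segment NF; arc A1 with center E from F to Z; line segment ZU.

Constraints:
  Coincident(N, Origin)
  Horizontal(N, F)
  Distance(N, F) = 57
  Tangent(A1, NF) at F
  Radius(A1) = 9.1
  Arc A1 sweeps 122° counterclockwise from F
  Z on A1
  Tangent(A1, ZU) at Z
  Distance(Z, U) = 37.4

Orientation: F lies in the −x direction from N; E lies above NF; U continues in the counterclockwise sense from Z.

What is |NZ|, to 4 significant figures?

51.21

A1 meets NF tangentially, so EF is at right angles to NF, so E = F + (0, 9.1) = (-57.00, 9.100). On A1, F sits at bearing -90° from E; a 122° counterclockwise sweep puts Z at bearing 32°, so Z = E + 9.1·(cos 32°, sin 32°) = (-49.28, 13.92). Then |NZ| = |Z − N| = 51.21.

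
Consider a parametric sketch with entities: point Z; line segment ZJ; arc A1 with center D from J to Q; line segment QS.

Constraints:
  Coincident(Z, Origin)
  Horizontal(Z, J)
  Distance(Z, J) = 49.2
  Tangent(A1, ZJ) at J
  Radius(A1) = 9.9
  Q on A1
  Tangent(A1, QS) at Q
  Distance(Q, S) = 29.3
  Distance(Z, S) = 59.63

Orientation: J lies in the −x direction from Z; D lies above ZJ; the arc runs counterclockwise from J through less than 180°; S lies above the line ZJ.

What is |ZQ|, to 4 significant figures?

41.03

Checks: |DQ| = 9.900 ✓; ∠(DQ, QS) = 90.00° ✓; |QS| = 29.30 ✓; |ZS| = 59.63 ✓.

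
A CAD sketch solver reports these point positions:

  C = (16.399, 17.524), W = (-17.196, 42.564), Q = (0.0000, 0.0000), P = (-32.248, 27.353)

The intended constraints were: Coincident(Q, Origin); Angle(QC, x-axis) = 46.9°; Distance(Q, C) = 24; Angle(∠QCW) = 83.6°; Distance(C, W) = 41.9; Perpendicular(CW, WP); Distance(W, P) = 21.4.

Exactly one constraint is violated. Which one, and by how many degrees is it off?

Perpendicular(CW, WP) — off by 8.00°.

Q = (0.00, 0.00) ✓; QC at 46.90° ✓; |QC| = 24.00 ✓; ∠QCW = 83.60° ✓; |CW| = 41.90 ✓; ∠(CW, WP) = 82.00° ✗; |WP| = 21.40 ✓.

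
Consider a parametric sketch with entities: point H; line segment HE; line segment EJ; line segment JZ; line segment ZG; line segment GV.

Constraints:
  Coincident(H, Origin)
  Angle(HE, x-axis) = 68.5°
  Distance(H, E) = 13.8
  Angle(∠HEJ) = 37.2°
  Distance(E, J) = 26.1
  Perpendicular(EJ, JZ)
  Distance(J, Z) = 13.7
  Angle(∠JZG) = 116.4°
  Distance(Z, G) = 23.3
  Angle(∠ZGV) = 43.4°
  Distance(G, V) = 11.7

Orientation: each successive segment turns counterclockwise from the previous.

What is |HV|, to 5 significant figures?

5.0396

H is at the origin; HE runs at 68.5° with length 13.8, so E = (5.0577, 12.840). ∠HEJ = 37.2° gives EJ at -148.70° from the x-axis; with |EJ| = 26.1, J = (-17.244, -0.71969). The perpendicularity gives JZ at right angles to EJ, so JZ runs at -58.700°; with |JZ| = 13.7, Z = (-10.126, -12.426). ∠JZG = 116.4° gives ZG at 4.9000° from the x-axis; with |ZG| = 23.3, G = (13.089, -10.436). ∠ZGV = 43.4° gives GV at 141.50° from the x-axis; with |GV| = 11.7, V = (3.9321, -3.1521). Then |HV| = |V − H| = 5.0396.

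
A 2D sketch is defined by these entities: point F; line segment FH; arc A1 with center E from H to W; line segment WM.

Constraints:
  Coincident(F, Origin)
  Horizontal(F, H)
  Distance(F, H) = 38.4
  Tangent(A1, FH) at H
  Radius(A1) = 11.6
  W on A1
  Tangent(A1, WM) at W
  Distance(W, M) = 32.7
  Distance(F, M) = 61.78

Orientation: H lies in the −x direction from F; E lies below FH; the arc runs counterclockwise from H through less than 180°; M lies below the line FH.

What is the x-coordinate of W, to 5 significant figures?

-49.594

F is at the origin; FH is horizontal with |FH| = 38.4 and H on the −x side, so H = (-38.400, 0.0000). A1 meets FH tangentially, so EH is at right angles to FH, so E = H + (0, -11.6) = (-38.400, -11.600). Since EW ⟂ WM (tangency), |EM| = √(11.6² + 32.7²) = 34.697 regardless of where W sits on A1. So M lies on both circle(F, 61.78) and circle(E, 34.697); the below-FH intersection is M = (-41.019, -46.198). W is the foot of the tangent from M: W = (-49.594, -14.642).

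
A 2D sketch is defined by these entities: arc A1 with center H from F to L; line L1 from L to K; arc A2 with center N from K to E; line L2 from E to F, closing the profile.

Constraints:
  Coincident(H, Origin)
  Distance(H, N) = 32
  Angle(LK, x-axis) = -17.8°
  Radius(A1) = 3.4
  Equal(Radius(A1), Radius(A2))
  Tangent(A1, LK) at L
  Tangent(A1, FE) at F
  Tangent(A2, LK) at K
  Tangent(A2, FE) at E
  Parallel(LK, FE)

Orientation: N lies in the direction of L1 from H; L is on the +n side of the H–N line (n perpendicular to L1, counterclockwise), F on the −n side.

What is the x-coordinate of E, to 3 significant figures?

29.4

The slot axis is L1's direction at -17.8°, so u = (cos -17.8°, sin -17.8°) = (0.952, -0.306) and n = (−sin -17.8°, cos -17.8°) = (0.306, 0.952). H is at the origin and N lies 32.0 along u from H, so N = 32.0·u = (30.5, -9.78). Tangency of A1 to both parallel lines with radius 3.4 puts L and F at H ± 3.4·n: L = (1.04, 3.24), F = (-1.04, -3.24). Equal radii place K and E the same way about N: K = N + 3.4·n = (31.5, -6.55), E = N − 3.4·n = (29.4, -13.0). So E.x = 29.4.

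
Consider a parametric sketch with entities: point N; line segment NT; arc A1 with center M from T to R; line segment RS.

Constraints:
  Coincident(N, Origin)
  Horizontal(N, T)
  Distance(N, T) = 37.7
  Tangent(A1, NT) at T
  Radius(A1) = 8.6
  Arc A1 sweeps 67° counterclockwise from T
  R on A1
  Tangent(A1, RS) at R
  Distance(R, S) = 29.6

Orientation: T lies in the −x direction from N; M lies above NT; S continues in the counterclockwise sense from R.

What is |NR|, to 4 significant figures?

30.24

Since A1 is tangent to NT there, MT ⟂ NT, so M = T + (0, 8.6) = (-37.70, 8.600). On A1, T sits at bearing -90° from M; a 67° counterclockwise sweep puts R at bearing -23°, so R = M + 8.6·(cos -23°, sin -23°) = (-29.78, 5.240). Then |NR| = |R − N| = 30.24.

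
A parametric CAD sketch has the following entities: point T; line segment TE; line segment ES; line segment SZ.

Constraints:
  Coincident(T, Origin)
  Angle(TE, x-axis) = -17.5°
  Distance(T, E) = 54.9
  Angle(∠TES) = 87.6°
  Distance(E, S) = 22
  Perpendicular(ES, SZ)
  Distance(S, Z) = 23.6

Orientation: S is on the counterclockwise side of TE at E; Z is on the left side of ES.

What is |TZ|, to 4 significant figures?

36.94

∠TES = 87.6°, so ES runs at -17.5° + (180° − 87.6°) = 74.90° from the x-axis; with |ES| = 22.0, S = E + 22.0·(cos 74.90°, sin 74.90°) = (58.09, 4.732). The perpendicularity gives SZ at right angles to ES; with |SZ| = 23.6 on the left of ES, Z = S + 23.6·(-0.9655, 0.2605) = (35.31, 10.88). Then |TZ| = |Z − T| = 36.94.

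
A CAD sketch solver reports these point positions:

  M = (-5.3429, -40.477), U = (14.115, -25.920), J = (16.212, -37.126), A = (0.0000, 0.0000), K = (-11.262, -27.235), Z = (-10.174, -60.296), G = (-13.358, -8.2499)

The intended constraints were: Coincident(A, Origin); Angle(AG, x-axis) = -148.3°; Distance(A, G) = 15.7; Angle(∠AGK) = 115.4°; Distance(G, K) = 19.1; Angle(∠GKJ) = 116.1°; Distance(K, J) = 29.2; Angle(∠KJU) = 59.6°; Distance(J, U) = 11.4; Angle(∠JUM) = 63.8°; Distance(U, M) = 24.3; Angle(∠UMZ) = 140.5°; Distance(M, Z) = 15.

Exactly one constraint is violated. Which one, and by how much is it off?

Distance(M, Z) = 15 — off by 5.40.

A = (0.00, 0.00) ✓; AG at -148.3° ✓; |AG| = 15.70 ✓; ∠AGK = 115.4° ✓; |GK| = 19.10 ✓; ∠GKJ = 116.1° ✓; |KJ| = 29.20 ✓; ∠KJU = 59.60° ✓; |JU| = 11.40 ✓; ∠JUM = 63.80° ✓; |UM| = 24.30 ✓; ∠UMZ = 140.5° ✓; |MZ| = 20.40 ✗.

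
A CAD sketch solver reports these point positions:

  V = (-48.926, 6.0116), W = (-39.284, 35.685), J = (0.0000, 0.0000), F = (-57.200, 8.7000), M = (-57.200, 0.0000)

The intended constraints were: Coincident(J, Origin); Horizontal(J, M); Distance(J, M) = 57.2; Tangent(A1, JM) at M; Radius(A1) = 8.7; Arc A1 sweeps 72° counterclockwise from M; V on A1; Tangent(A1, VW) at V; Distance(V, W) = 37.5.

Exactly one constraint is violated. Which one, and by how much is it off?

Distance(V, W) = 37.5 — off by 6.30.

J = (0.00, 0.00) ✓; J.y = 0.00, M.y = 0.00 ✓; |JM| = 57.20 ✓; ∠(FM, MJ) = 90.00° ✓; |FM| = 8.700 ✓; bearing(F→V) − bearing(F→M) = 72.00° ✓; |FV| = 8.700 ✓; ∠(FV, VW) = 90.00° ✓; |VW| = 31.20 ✗.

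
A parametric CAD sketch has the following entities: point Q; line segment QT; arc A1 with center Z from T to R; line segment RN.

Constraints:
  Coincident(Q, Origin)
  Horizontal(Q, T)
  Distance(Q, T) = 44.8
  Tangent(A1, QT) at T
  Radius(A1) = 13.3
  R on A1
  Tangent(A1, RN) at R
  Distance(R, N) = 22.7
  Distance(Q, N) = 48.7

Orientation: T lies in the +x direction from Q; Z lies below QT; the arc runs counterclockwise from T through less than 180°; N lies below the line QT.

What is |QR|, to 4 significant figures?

34.38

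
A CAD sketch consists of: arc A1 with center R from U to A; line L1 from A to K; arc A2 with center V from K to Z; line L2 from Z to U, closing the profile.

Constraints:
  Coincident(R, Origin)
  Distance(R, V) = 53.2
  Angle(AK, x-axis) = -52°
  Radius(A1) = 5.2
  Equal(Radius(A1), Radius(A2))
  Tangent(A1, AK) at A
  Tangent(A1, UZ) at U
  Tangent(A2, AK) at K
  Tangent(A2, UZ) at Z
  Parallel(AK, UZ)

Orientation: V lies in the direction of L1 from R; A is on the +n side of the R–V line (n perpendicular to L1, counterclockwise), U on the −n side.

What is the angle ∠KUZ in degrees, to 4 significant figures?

11.06°

Tangency of A1 to both parallel lines with radius 5.2 puts A and U at R ± 5.2·n: A = (4.098, 3.201), U = (-4.098, -3.201). Equal radii place K and Z the same way about V: K = V + 5.2·n = (36.85, -38.72), Z = V − 5.2·n = (28.66, -45.12). Then cos ∠KUZ = UK·UZ / (|UK||UZ|), giving 11.06°.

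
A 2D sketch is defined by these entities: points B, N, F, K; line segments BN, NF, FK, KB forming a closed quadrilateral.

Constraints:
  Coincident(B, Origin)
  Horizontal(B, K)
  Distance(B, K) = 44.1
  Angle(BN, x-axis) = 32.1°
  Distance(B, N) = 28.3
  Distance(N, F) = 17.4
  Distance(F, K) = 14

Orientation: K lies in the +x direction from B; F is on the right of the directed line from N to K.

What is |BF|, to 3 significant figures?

30.2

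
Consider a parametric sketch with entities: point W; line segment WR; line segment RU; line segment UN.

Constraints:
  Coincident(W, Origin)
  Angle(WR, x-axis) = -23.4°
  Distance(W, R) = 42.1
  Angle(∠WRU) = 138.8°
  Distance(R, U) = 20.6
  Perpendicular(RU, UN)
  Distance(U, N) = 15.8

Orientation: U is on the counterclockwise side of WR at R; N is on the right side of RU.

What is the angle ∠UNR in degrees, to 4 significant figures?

52.51°

∠WRU = 138.8°, so RU runs at -23.4° + (180° − 138.8°) = 17.80° from the x-axis; with |RU| = 20.6, U = R + 20.6·(cos 17.80°, sin 17.80°) = (58.25, -10.42). The perpendicularity gives UN at right angles to RU; with |UN| = 15.8 on the right of RU, N = U + 15.8·(0.3057, -0.9521) = (63.08, -25.47). Then cos ∠UNR = NU·NR / (|NU||NR|), giving 52.51°.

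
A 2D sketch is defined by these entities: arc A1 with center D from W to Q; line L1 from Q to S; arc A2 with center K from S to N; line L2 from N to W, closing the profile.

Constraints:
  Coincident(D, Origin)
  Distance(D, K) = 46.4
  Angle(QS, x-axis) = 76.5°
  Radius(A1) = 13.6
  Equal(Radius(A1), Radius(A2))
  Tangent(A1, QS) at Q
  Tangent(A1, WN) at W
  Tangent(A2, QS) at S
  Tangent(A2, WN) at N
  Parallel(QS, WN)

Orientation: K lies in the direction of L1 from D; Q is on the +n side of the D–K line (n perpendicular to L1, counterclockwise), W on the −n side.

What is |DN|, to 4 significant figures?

48.35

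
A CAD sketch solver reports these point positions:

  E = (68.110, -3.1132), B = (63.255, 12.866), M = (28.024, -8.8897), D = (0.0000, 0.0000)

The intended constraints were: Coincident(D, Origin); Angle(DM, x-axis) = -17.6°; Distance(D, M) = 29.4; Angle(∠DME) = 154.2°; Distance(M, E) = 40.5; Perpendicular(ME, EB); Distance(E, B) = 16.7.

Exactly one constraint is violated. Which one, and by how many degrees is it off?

Perpendicular(ME, EB) — off by 8.70°.

D = (0.00, 0.00) ✓; DM at -17.60° ✓; |DM| = 29.40 ✓; ∠DME = 154.2° ✓; |ME| = 40.50 ✓; ∠(ME, EB) = 98.70° ✗; |EB| = 16.70 ✓.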